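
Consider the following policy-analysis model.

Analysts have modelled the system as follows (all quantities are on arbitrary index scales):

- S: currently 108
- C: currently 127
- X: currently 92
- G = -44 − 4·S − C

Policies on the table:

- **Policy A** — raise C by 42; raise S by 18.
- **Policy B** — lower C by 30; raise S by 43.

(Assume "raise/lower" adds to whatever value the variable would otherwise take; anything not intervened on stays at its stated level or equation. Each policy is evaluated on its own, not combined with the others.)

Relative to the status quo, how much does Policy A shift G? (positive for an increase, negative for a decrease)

Baseline:
  S = 108
  C = 127
  G = -44 − 4·108 − 127 = -603
Policy A (C + 42, S + 18):
  S = 108 + 18 = 126
  C = 127 + 42 = 169
  G = -44 − 4·126 − 169 = -717
Change in G: -717 − (-603) = -114

-114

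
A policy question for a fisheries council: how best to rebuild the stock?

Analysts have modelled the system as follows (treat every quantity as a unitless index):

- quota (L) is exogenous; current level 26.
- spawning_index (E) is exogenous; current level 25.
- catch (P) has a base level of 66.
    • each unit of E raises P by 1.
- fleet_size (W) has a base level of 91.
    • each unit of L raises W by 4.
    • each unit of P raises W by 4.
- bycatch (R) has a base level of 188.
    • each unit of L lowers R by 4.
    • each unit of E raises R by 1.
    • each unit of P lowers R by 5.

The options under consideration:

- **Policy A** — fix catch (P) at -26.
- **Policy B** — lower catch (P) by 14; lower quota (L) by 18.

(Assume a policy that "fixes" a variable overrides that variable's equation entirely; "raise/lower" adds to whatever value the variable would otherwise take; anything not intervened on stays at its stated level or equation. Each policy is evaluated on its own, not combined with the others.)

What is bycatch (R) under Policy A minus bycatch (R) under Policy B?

443

Policy A (P := -26):
  L = 26
  E = 25
  P = -26
  R = 188 − 4·26 + 25 − 5·(-26) = 239
Policy B (P − 14, L − 18):
  L = 26 − 18 = 8
  E = 25
  P = 66 + 25 (−14 from intervention) = 77
  R = 188 − 4·8 + 25 − 5·77 = -204
R: 239 − (-204) = 443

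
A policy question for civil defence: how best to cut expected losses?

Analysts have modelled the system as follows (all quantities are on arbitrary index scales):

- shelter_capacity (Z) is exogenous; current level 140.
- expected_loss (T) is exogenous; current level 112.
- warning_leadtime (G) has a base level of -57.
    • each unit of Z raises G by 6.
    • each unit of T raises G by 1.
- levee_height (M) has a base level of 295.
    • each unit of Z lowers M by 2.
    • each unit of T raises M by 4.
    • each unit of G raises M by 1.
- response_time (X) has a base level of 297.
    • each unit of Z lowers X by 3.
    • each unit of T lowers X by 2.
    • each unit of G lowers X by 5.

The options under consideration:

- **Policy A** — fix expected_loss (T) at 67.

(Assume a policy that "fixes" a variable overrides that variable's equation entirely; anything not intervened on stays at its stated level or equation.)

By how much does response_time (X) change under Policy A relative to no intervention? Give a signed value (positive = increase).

Baseline:
  Z = 140
  T = 112
  G = -57 + 6·140 + 112 = 895
  X = 297 − 3·140 − 2·112 − 5·895 = -4822
Policy A (T := 67):
  Z = 140
  T = 67
  G = -57 + 6·140 + 67 = 850
  X = 297 − 3·140 − 2·67 − 5·850 = -4507
Change in X: -4507 − (-4822) = 315

315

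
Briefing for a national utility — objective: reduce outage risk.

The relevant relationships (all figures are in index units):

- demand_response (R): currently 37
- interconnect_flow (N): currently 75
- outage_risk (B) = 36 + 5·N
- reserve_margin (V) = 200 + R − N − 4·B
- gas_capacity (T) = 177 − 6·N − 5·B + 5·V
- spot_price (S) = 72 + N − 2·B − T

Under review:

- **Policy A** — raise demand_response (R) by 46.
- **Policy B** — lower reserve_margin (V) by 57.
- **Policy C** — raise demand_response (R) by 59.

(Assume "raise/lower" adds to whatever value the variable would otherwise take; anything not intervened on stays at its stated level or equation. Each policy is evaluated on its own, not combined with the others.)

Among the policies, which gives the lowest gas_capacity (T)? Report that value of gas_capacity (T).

-10023

Policy A (R + 46):
  R = 37 + 46 = 83
  N = 75
  B = 36 + 5·75 = 411
  V = 200 + 83 − 75 − 4·411 = -1436
  T = 177 − 6·75 − 5·411 + 5·(-1436) = -9508
Policy B (V − 57):
  R = 37
  N = 75
  B = 36 + 5·75 = 411
  V = 200 + 37 − 75 − 4·411 (−57 from intervention) = -1539
  T = 177 − 6·75 − 5·411 + 5·(-1539) = -10023
Policy C (R + 59):
  R = 37 + 59 = 96
  N = 75
  B = 36 + 5·75 = 411
  V = 200 + 96 − 75 − 4·411 = -1423
  T = 177 − 6·75 − 5·411 + 5·(-1423) = -9443
Comparing — Policy A: T=-9508, Policy B: T=-10023, Policy C: T=-9443. Lowest is -10023 (Policy B).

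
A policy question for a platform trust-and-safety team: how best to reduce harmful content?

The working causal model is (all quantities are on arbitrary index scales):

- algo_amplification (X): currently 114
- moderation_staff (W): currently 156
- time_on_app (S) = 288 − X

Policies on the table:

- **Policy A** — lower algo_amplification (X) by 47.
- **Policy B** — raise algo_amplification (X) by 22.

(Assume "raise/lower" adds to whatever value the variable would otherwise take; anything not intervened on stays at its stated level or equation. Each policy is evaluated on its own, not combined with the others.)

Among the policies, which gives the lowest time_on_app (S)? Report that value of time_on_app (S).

Policy A (X − 47):
  X = 114 − 47 = 67
  S = 288 − 67 = 221
Policy B (X + 22):
  X = 114 + 22 = 136
  S = 288 − 136 = 152
Comparing — Policy A: S=221, Policy B: S=152. Lowest is 152 (Policy B).

152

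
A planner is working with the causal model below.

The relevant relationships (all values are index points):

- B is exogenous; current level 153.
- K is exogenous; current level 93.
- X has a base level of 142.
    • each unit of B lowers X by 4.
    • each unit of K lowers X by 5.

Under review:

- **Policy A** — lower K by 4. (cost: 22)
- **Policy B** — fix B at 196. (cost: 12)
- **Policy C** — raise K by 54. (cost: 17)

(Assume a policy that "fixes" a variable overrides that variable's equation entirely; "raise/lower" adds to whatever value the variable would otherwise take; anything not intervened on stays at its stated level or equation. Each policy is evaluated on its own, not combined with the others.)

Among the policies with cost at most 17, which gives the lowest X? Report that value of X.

Policy B (B := 196):
  B = 196
  K = 93
  X = 142 − 4·196 − 5·93 = -1107
Policy C (K + 54):
  B = 153
  K = 93 + 54 = 147
  X = 142 − 4·153 − 5·147 = -1205
Comparing — Policy B: X=-1107, Policy C: X=-1205. Lowest is -1205 (Policy C).

-1205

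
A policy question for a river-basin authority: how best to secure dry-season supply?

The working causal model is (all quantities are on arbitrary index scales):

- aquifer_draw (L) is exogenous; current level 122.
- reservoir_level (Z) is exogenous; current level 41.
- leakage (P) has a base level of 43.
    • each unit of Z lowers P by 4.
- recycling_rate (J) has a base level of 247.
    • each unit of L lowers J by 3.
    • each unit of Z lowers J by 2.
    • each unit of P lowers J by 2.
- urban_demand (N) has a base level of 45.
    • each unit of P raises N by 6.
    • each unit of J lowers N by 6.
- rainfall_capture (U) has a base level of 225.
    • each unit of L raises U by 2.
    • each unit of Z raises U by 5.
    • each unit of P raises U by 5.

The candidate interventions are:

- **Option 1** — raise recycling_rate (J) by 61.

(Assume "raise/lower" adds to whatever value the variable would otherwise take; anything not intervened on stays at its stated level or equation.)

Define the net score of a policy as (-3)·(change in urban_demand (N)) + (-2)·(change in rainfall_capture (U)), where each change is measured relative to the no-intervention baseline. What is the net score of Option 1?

1098

Baseline:
  L = 122
  Z = 41
  P = 43 − 4·41 = -121
  J = 247 − 3·122 − 2·41 − 2·(-121) = 41
  N = 45 + 6·(-121) − 6·41 = -927
  U = 225 + 2·122 + 5·41 + 5·(-121) = 69
Option 1 (J + 61):
  L = 122
  Z = 41
  P = 43 − 4·41 = -121
  J = 247 − 3·122 − 2·41 − 2·(-121) (+61 from intervention) = 102
  N = 45 + 6·(-121) − 6·102 = -1293
  U = 225 + 2·122 + 5·41 + 5·(-121) = 69
ΔN = -1293 − (-927) = -366; ΔU = 69 − 69 = 0
Score = (-3)·(-366) + (-2)·0 = 1098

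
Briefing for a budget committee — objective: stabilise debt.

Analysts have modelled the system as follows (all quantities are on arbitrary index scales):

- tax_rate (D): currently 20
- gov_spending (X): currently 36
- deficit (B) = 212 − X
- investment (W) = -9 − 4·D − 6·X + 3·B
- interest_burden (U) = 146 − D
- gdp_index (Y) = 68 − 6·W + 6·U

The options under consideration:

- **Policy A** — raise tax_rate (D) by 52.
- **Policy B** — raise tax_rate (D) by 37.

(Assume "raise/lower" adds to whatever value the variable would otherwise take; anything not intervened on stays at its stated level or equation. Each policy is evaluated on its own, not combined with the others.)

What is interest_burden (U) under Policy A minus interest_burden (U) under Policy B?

Policy A (D + 52):
  D = 20 + 52 = 72
  U = 146 − 72 = 74
Policy B (D + 37):
  D = 20 + 37 = 57
  U = 146 − 57 = 89
U: 74 − 89 = -15

-15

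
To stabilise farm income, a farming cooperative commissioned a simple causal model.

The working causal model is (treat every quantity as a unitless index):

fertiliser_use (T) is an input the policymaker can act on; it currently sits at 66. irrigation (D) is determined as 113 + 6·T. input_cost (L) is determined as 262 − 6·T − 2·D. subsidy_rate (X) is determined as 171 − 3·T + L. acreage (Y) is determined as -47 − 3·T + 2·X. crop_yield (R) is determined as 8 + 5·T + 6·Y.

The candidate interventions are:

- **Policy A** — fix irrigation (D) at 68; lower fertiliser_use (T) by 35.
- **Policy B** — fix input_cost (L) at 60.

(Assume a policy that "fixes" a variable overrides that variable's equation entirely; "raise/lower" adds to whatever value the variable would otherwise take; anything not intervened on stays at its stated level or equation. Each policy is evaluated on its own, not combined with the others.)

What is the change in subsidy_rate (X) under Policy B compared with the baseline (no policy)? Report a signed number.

1212

Baseline:
  T = 66
  D = 113 + 6·66 = 509
  L = 262 − 6·66 − 2·509 = -1152
  X = 171 − 3·66 + (-1152) = -1179
Policy B (L := 60):
  T = 66
  D = 113 + 6·66 = 509
  L = 60
  X = 171 − 3·66 + 60 = 33
Change in X: 33 − (-1179) = 1212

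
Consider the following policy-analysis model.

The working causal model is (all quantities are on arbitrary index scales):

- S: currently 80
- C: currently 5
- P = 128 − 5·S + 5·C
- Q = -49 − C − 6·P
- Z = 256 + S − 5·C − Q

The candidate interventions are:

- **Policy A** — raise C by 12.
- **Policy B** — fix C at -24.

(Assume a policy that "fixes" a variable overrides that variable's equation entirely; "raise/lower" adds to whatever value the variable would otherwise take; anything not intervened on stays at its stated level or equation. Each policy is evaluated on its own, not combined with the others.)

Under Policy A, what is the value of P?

-187

Policy A (C + 12):
  S = 80
  C = 5 + 12 = 17
  P = 128 − 5·80 + 5·17 = -187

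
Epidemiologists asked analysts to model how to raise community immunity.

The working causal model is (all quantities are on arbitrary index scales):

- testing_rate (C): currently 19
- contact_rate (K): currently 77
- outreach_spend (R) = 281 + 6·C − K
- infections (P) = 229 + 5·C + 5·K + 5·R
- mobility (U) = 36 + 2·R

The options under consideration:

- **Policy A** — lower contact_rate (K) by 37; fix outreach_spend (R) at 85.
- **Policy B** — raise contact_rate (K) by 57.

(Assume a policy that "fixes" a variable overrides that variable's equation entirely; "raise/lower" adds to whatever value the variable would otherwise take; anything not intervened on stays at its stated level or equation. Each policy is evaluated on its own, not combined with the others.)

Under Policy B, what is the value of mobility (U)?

Policy B (K + 57):
  C = 19
  K = 77 + 57 = 134
  R = 281 + 6·19 − 134 = 261
  U = 36 + 2·261 = 558

558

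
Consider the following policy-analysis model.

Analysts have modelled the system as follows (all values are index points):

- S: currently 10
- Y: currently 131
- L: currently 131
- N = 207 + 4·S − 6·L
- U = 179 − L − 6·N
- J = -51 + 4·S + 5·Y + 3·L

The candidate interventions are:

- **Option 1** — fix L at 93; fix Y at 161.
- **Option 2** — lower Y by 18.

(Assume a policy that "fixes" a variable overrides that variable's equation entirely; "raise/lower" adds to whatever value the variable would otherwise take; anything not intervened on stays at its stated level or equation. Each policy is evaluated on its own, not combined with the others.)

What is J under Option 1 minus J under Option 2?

126

Option 1 (L := 93, Y := 161):
  S = 10
  Y = 161
  L = 93
  J = -51 + 4·10 + 5·161 + 3·93 = 1073
Option 2 (Y − 18):
  S = 10
  Y = 131 − 18 = 113
  L = 131
  J = -51 + 4·10 + 5·113 + 3·131 = 947
J: 1073 − 947 = 126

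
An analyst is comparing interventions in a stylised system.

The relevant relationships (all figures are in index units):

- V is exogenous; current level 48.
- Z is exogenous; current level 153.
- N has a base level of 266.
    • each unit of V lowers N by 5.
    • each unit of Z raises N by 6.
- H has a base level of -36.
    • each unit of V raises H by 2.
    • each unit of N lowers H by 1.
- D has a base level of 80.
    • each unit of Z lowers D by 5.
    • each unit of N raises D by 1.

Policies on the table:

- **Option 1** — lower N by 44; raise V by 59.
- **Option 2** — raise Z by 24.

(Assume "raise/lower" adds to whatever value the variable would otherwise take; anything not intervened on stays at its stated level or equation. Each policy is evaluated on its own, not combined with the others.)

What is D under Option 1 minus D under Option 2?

Option 1 (N − 44, V + 59):
  V = 48 + 59 = 107
  Z = 153
  N = 266 − 5·107 + 6·153 (−44 from intervention) = 605
  D = 80 − 5·153 + 605 = -80
Option 2 (Z + 24):
  V = 48
  Z = 153 + 24 = 177
  N = 266 − 5·48 + 6·177 = 1088
  D = 80 − 5·177 + 1088 = 283
D: -80 − 283 = -363

-363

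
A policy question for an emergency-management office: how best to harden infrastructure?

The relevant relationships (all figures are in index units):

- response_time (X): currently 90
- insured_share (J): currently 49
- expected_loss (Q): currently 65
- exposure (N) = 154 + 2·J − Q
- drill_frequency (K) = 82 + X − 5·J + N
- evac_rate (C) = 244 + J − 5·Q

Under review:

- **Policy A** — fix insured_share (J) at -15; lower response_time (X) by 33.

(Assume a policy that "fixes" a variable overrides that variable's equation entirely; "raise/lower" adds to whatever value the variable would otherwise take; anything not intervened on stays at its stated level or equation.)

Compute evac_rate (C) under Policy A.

Policy A (J := -15, X − 33):
  J = -15
  Q = 65
  C = 244 + (-15) − 5·65 = -96

-96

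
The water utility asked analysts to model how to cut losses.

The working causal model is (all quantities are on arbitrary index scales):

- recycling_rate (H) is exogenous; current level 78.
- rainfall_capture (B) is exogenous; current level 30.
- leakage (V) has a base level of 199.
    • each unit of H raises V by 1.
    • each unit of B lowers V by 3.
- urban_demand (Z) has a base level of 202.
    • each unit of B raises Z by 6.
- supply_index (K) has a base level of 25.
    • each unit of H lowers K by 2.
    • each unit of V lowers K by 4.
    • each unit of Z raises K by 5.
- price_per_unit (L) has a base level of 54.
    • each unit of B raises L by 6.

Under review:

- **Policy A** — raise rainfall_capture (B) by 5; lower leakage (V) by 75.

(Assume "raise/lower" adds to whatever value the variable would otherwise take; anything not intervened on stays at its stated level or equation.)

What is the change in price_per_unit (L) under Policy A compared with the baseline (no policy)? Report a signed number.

Baseline:
  B = 30
  L = 54 + 6·30 = 234
Policy A (B + 5, V − 75):
  B = 30 + 5 = 35
  L = 54 + 6·35 = 264
Change in L: 264 − 234 = 30

30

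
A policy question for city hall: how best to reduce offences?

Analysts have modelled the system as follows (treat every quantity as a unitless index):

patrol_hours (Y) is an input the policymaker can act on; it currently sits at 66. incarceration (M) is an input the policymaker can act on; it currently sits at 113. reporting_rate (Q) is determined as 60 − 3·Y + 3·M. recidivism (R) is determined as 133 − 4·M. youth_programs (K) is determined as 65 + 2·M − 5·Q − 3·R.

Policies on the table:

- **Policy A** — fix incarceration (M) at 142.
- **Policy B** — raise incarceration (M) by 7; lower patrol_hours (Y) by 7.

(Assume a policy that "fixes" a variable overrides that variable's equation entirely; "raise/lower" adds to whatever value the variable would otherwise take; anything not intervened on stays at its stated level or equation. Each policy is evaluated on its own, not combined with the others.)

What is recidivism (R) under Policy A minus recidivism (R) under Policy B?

Policy A (M := 142):
  M = 142
  R = 133 − 4·142 = -435
Policy B (M + 7, Y − 7):
  M = 113 + 7 = 120
  R = 133 − 4·120 = -347
R: -435 − (-347) = -88

-88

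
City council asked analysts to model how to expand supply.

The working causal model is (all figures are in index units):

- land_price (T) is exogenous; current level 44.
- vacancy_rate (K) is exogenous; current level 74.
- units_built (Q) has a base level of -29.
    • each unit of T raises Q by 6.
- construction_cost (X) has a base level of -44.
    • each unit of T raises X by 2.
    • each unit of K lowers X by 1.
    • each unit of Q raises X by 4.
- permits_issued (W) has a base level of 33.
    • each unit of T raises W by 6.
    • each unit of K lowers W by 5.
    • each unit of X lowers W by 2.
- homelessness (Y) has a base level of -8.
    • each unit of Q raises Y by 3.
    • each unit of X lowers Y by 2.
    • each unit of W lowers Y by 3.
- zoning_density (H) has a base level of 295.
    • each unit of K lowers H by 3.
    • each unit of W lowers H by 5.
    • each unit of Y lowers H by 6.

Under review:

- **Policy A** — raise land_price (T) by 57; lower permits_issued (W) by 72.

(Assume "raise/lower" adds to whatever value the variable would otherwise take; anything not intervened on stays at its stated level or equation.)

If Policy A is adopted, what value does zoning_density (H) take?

Policy A (T + 57, W − 72):
  T = 44 + 57 = 101
  K = 74
  Q = -29 + 6·101 = 577
  X = -44 + 2·101 − 74 + 4·577 = 2392
  W = 33 + 6·101 − 5·74 − 2·2392 (−72 from intervention) = -4587
  Y = -8 + 3·577 − 2·2392 − 3·(-4587) = 10700
  H = 295 − 3·74 − 5·(-4587) − 6·10700 = -41192

-41192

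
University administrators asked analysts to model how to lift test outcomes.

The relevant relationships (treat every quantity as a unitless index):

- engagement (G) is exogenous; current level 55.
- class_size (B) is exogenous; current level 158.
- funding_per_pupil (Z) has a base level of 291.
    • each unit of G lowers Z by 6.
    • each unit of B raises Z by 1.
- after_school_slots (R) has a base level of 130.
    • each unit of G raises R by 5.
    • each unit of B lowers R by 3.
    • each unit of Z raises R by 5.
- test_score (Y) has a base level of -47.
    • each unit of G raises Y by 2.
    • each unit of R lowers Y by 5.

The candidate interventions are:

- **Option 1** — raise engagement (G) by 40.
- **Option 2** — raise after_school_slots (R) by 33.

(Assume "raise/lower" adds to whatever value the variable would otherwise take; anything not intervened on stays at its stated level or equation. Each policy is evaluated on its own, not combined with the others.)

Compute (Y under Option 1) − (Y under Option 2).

5245

Option 1 (G + 40):
  G = 55 + 40 = 95
  B = 158
  Z = 291 − 6·95 + 158 = -121
  R = 130 + 5·95 − 3·158 + 5·(-121) = -474
  Y = -47 + 2·95 − 5·(-474) = 2513
Option 2 (R + 33):
  G = 55
  B = 158
  Z = 291 − 6·55 + 158 = 119
  R = 130 + 5·55 − 3·158 + 5·119 (+33 from intervention) = 559
  Y = -47 + 2·55 − 5·559 = -2732
Y: 2513 − (-2732) = 5245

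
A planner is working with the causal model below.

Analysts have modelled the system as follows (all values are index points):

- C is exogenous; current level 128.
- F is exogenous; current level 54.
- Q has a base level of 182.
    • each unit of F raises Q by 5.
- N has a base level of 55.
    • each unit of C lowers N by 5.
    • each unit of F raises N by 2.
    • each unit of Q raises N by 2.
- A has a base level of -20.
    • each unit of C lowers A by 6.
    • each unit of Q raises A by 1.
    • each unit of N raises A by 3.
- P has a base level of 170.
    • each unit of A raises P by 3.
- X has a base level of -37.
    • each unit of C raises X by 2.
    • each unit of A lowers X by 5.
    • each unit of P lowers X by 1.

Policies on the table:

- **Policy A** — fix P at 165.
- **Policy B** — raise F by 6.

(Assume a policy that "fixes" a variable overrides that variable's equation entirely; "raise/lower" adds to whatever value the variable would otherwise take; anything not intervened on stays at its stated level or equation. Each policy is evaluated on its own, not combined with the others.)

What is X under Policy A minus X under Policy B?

Policy A (P := 165):
  C = 128
  F = 54
  Q = 182 + 5·54 = 452
  N = 55 − 5·128 + 2·54 + 2·452 = 427
  A = -20 − 6·128 + 452 + 3·427 = 945
  P = 165
  X = -37 + 2·128 − 5·945 − 165 = -4671
Policy B (F + 6):
  C = 128
  F = 54 + 6 = 60
  Q = 182 + 5·60 = 482
  N = 55 − 5·128 + 2·60 + 2·482 = 499
  A = -20 − 6·128 + 482 + 3·499 = 1191
  P = 170 + 3·1191 = 3743
  X = -37 + 2·128 − 5·1191 − 3743 = -9479
X: -4671 − (-9479) = 4808

4808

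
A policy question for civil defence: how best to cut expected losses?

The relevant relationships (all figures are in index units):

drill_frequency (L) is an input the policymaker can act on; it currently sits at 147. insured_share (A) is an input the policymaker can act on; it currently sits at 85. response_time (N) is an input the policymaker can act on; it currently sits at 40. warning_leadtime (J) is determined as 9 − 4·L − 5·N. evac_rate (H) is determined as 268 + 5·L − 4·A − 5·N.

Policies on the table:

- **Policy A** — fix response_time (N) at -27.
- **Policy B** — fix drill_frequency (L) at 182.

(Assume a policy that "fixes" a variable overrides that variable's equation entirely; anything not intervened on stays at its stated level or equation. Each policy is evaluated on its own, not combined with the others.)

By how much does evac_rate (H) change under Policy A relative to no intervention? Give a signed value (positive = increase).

335

Baseline:
  L = 147
  A = 85
  N = 40
  H = 268 + 5·147 − 4·85 − 5·40 = 463
Policy A (N := -27):
  L = 147
  A = 85
  N = -27
  H = 268 + 5·147 − 4·85 − 5·(-27) = 798
Change in H: 798 − 463 = 335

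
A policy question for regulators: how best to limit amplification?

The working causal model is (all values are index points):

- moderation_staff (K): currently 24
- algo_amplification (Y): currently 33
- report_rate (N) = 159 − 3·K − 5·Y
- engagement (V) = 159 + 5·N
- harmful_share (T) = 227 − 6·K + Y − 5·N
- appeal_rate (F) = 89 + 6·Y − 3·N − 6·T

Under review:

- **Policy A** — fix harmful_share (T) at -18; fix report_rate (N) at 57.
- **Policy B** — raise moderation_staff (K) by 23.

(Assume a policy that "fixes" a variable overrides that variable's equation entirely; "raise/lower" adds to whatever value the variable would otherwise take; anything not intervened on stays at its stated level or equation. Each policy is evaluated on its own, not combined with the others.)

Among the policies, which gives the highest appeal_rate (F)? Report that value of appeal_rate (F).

224

Policy A (T := -18, N := 57):
  K = 24
  Y = 33
  N = 57
  T = -18
  F = 89 + 6·33 − 3·57 − 6·(-18) = 224
Policy B (K + 23):
  K = 24 + 23 = 47
  Y = 33
  N = 159 − 3·47 − 5·33 = -147
  T = 227 − 6·47 + 33 − 5·(-147) = 713
  F = 89 + 6·33 − 3·(-147) − 6·713 = -3550
Comparing — Policy A: F=224, Policy B: F=-3550. Highest is 224 (Policy A).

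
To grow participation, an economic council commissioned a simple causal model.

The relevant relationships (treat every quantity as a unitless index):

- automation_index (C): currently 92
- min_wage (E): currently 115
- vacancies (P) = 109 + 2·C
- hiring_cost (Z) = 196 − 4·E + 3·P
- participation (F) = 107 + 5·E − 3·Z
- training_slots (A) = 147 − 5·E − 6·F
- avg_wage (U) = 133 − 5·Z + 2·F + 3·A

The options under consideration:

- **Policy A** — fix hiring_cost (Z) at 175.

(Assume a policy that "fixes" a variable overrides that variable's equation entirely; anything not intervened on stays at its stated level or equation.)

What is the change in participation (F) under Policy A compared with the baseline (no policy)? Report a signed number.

1320

Baseline:
  C = 92
  E = 115
  P = 109 + 2·92 = 293
  Z = 196 − 4·115 + 3·293 = 615
  F = 107 + 5·115 − 3·615 = -1163
Policy A (Z := 175):
  C = 92
  E = 115
  P = 109 + 2·92 = 293
  Z = 175
  F = 107 + 5·115 − 3·175 = 157
Change in F: 157 − (-1163) = 1320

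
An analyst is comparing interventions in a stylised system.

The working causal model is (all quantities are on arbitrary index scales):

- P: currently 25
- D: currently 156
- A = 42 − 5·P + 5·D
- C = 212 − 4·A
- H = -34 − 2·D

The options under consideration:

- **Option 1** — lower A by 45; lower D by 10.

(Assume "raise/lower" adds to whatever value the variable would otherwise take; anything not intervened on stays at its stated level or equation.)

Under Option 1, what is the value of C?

-2196

Option 1 (A − 45, D − 10):
  P = 25
  D = 156 − 10 = 146
  A = 42 − 5·25 + 5·146 (−45 from intervention) = 602
  C = 212 − 4·602 = -2196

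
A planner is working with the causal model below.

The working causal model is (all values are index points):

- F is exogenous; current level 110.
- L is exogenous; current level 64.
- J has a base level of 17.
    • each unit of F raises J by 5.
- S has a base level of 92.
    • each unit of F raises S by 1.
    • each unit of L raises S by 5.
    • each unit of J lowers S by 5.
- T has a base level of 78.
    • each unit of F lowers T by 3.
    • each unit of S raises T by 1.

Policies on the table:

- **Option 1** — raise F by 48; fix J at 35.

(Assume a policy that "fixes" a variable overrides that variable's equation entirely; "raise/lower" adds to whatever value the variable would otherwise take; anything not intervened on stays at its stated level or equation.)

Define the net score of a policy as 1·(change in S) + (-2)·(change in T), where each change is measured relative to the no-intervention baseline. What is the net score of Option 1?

-2420

Baseline:
  F = 110
  L = 64
  J = 17 + 5·110 = 567
  S = 92 + 110 + 5·64 − 5·567 = -2313
  T = 78 − 3·110 + (-2313) = -2565
Option 1 (F + 48, J := 35):
  F = 110 + 48 = 158
  L = 64
  J = 35
  S = 92 + 158 + 5·64 − 5·35 = 395
  T = 78 − 3·158 + 395 = -1
ΔS = 395 − (-2313) = 2708; ΔT = -1 − (-2565) = 2564
Score = 1·2708 + (-2)·2564 = -2420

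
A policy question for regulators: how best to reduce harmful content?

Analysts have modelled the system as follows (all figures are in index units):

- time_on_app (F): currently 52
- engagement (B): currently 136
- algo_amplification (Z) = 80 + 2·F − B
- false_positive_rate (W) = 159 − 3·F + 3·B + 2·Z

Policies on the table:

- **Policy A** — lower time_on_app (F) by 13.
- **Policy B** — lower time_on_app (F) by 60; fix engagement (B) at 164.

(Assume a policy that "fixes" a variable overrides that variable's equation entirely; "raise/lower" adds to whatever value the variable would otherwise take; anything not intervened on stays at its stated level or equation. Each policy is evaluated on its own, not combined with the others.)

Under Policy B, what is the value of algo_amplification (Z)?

-100

Policy B (F − 60, B := 164):
  F = 52 − 60 = -8
  B = 164
  Z = 80 + 2·(-8) − 164 = -100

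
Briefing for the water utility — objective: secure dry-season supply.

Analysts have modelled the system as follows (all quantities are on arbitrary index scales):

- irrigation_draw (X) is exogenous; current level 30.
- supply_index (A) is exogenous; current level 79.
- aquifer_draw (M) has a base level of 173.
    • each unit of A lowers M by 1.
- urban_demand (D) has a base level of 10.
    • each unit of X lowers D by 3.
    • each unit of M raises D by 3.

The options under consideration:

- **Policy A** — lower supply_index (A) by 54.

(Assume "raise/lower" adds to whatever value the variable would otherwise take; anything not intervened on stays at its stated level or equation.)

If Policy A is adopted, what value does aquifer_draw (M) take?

Policy A (A − 54):
  A = 79 − 54 = 25
  M = 173 − 25 = 148

148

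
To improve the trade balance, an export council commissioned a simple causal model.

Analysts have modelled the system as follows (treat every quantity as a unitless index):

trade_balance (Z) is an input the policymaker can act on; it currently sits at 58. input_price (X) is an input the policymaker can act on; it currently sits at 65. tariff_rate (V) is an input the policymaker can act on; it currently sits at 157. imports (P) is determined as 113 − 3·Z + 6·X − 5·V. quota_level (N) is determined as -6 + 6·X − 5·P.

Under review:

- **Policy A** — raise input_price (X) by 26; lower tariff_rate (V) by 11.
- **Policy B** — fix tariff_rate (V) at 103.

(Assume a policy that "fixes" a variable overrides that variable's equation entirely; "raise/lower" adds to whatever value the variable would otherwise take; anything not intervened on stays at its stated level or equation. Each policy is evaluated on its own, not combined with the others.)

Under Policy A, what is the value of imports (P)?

Policy A (X + 26, V − 11):
  Z = 58
  X = 65 + 26 = 91
  V = 157 − 11 = 146
  P = 113 − 3·58 + 6·91 − 5·146 = -245

-245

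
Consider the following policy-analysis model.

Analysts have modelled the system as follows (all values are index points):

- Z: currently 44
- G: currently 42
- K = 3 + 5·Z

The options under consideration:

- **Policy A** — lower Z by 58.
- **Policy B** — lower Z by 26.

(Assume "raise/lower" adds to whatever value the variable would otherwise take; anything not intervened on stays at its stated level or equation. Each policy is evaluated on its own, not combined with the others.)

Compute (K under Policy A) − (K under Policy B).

Policy A (Z − 58):
  Z = 44 − 58 = -14
  K = 3 + 5·(-14) = -67
Policy B (Z − 26):
  Z = 44 − 26 = 18
  K = 3 + 5·18 = 93
K: -67 − 93 = -160

-160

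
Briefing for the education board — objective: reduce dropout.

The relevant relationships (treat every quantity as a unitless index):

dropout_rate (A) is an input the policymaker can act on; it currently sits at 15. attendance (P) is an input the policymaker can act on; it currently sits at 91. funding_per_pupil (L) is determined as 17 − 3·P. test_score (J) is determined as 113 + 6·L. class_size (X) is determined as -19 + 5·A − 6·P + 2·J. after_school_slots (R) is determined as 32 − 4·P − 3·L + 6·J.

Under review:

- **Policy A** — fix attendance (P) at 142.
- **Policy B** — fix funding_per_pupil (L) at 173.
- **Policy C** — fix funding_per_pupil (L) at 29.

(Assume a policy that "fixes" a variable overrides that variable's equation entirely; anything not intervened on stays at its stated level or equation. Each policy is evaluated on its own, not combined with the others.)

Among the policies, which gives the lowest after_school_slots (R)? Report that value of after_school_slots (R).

Policy A (P := 142):
  P = 142
  L = 17 − 3·142 = -409
  J = 113 + 6·(-409) = -2341
  R = 32 − 4·142 − 3·(-409) + 6·(-2341) = -13355
Policy B (L := 173):
  P = 91
  L = 173
  J = 113 + 6·173 = 1151
  R = 32 − 4·91 − 3·173 + 6·1151 = 6055
Policy C (L := 29):
  P = 91
  L = 29
  J = 113 + 6·29 = 287
  R = 32 − 4·91 − 3·29 + 6·287 = 1303
Comparing — Policy A: R=-13355, Policy B: R=6055, Policy C: R=1303. Lowest is -13355 (Policy A).

-13355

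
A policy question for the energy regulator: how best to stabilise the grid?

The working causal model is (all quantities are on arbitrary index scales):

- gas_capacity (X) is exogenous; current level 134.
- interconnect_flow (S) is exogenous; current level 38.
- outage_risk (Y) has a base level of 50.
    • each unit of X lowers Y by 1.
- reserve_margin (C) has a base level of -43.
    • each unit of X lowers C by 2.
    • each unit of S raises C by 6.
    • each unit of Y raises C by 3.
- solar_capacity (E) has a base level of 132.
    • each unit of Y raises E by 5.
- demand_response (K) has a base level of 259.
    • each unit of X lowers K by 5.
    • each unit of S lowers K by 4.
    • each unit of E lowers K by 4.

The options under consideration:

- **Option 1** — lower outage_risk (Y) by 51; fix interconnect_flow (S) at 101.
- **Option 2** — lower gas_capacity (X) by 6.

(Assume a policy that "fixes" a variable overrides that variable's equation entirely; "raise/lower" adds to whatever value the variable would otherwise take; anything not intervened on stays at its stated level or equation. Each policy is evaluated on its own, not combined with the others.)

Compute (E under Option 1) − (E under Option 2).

-285

Option 1 (Y − 51, S := 101):
  X = 134
  Y = 50 − 134 (−51 from intervention) = -135
  E = 132 + 5·(-135) = -543
Option 2 (X − 6):
  X = 134 − 6 = 128
  Y = 50 − 128 = -78
  E = 132 + 5·(-78) = -258
E: -543 − (-258) = -285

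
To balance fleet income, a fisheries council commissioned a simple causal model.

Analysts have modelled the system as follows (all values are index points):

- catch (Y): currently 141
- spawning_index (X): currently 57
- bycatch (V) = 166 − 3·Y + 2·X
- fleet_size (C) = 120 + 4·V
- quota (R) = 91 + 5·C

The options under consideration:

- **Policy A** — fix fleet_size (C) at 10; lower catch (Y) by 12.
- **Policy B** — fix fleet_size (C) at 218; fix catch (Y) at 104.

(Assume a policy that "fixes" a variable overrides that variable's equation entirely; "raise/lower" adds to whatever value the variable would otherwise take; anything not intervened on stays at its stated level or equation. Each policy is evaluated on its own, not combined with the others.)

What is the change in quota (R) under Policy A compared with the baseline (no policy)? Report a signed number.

2310

Baseline:
  Y = 141
  X = 57
  V = 166 − 3·141 + 2·57 = -143
  C = 120 + 4·(-143) = -452
  R = 91 + 5·(-452) = -2169
Policy A (C := 10, Y − 12):
  Y = 141 − 12 = 129
  X = 57
  V = 166 − 3·129 + 2·57 = -107
  C = 10
  R = 91 + 5·10 = 141
Change in R: 141 − (-2169) = 2310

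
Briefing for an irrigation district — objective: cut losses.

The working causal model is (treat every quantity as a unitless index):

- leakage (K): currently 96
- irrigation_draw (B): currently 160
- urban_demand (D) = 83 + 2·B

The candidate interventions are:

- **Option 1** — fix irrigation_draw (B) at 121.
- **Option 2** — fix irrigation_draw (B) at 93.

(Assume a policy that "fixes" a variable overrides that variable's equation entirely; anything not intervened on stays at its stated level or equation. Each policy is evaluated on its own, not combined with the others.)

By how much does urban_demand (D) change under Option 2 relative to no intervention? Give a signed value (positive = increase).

-134

Baseline:
  B = 160
  D = 83 + 2·160 = 403
Option 2 (B := 93):
  B = 93
  D = 83 + 2·93 = 269
Change in D: 269 − 403 = -134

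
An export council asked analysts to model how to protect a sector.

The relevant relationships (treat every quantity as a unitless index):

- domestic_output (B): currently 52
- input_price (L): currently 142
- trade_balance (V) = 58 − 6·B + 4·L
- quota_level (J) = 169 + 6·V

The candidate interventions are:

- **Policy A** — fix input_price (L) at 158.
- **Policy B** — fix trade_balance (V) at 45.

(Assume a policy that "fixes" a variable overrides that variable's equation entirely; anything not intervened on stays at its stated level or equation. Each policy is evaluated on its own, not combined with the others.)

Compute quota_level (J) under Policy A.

Policy A (L := 158):
  B = 52
  L = 158
  V = 58 − 6·52 + 4·158 = 378
  J = 169 + 6·378 = 2437

2437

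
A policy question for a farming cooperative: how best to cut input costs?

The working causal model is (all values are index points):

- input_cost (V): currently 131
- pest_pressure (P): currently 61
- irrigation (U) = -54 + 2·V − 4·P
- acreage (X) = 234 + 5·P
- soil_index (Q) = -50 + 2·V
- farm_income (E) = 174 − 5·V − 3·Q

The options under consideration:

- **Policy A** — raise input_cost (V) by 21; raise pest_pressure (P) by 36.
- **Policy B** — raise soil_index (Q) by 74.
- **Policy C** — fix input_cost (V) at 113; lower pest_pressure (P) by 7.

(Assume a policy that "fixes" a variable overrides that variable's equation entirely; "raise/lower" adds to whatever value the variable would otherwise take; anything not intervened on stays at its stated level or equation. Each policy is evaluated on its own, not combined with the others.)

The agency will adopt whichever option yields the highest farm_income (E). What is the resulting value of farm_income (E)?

Policy A (V + 21, P + 36):
  V = 131 + 21 = 152
  Q = -50 + 2·152 = 254
  E = 174 − 5·152 − 3·254 = -1348
Policy B (Q + 74):
  V = 131
  Q = -50 + 2·131 (+74 from intervention) = 286
  E = 174 − 5·131 − 3·286 = -1339
Policy C (V := 113, P − 7):
  V = 113
  Q = -50 + 2·113 = 176
  E = 174 − 5·113 − 3·176 = -919
Comparing — Policy A: E=-1348, Policy B: E=-1339, Policy C: E=-919. Highest is -919 (Policy C).

-919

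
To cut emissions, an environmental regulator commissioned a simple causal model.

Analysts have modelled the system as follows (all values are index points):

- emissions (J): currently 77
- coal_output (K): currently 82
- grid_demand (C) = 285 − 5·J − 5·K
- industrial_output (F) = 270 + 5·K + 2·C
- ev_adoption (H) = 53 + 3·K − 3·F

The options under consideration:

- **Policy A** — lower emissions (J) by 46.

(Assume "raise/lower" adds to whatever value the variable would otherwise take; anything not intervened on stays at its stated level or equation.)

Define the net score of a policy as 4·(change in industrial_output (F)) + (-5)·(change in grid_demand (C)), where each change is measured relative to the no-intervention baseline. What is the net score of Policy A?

690

Baseline:
  J = 77
  K = 82
  C = 285 − 5·77 − 5·82 = -510
  F = 270 + 5·82 + 2·(-510) = -340
Policy A (J − 46):
  J = 77 − 46 = 31
  K = 82
  C = 285 − 5·31 − 5·82 = -280
  F = 270 + 5·82 + 2·(-280) = 120
ΔF = 120 − (-340) = 460; ΔC = -280 − (-510) = 230
Score = 4·460 + (-5)·230 = 690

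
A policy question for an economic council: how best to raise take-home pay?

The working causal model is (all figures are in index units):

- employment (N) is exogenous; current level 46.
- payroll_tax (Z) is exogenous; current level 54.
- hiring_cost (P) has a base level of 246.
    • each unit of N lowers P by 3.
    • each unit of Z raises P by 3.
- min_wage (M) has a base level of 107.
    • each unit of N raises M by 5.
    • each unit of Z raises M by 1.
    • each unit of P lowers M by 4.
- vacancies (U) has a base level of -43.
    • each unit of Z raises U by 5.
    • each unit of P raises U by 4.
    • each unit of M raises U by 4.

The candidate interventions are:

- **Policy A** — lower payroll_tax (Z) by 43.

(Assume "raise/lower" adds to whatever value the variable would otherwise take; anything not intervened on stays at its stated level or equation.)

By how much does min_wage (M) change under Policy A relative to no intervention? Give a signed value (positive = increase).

473

Baseline:
  N = 46
  Z = 54
  P = 246 − 3·46 + 3·54 = 270
  M = 107 + 5·46 + 54 − 4·270 = -689
Policy A (Z − 43):
  N = 46
  Z = 54 − 43 = 11
  P = 246 − 3·46 + 3·11 = 141
  M = 107 + 5·46 + 11 − 4·141 = -216
Change in M: -216 − (-689) = 473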